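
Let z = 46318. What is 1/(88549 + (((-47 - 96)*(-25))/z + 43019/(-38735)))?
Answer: 1794127730/158866362287353 ≈ 1.1293e-5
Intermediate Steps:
1/(88549 + (((-47 - 96)*(-25))/z + 43019/(-38735))) = 1/(88549 + (((-47 - 96)*(-25))/46318 + 43019/(-38735))) = 1/(88549 + (-143*(-25)*(1/46318) + 43019*(-1/38735))) = 1/(88549 + (3575*(1/46318) - 43019/38735)) = 1/(88549 + (3575/46318 - 43019/38735)) = 1/(88549 - 1854076417/1794127730) = 1/(158866362287353/1794127730) = 1794127730/158866362287353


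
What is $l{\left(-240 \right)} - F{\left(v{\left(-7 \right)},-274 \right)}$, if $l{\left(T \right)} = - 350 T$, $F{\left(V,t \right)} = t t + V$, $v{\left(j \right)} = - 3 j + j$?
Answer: $8910$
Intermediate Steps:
$v{\left(j \right)} = - 2 j$
$F{\left(V,t \right)} = V + t^{2}$ ($F{\left(V,t \right)} = t^{2} + V = V + t^{2}$)
$l{\left(-240 \right)} - F{\left(v{\left(-7 \right)},-274 \right)} = \left(-350\right) \left(-240\right) - \left(\left(-2\right) \left(-7\right) + \left(-274\right)^{2}\right) = 84000 - \left(14 + 75076\right) = 84000 - 75090 = 8910$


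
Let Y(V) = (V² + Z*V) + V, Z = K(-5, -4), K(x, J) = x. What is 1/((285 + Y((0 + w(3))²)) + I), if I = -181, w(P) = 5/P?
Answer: 81/8149 ≈ 0.0099399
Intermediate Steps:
Z = -5
Y(V) = V² - 4*V (Y(V) = (V² - 5*V) + V = V² - 4*V)
1/((285 + Y((0 + w(3))²)) + I) = 1/((285 + (0 + 5/3)²*(-4 + (0 + 5/3)²)) - 181) = 1/((285 + (5/3)²*(-4 + (5/3)²)) - 181) = 1/((285 + 25*(-4 + 25/9)/9) - 181) = 1/((285 + (25/9)*(-11/9)) - 181) = 1/((285 - 275/81) - 181) = 1/(22810/81 - 181) = 1/(8149/81) = 81/8149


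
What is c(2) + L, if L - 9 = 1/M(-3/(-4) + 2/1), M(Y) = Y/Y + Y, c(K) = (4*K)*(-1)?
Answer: 19/15 ≈ 1.2667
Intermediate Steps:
c(K) = -4*K
M(Y) = 1 + Y
L = 139/15 (L = 9 + 1/(1 + (-3/(-4) + 2/1)) = 9 + 1/(1 + (-3*(-¼) + 2*1)) = 9 + 1/(1 + (¾ + 2)) = 9 + 1/(1 + 11/4) = 9 + 1/(15/4) = 9 + 4/15 = 139/15 ≈ 9.2667)
c(2) + L = -4*2 + 139/15 = -8 + 139/15 = 19/15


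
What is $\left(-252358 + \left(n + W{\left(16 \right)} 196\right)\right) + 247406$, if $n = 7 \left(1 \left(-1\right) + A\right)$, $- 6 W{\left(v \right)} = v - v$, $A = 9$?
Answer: $-4896$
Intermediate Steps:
$W{\left(v \right)} = 0$ ($W{\left(v \right)} = - \frac{v - v}{6} = \left(- \frac{1}{6}\right) 0 = 0$)
$n = 56$ ($n = 7 \left(1 \left(-1\right) + 9\right) = 7 \left(-1 + 9\right) = 7 \cdot 8 = 56$)
$\left(-252358 + \left(n + W{\left(16 \right)} 196\right)\right) + 247406 = \left(-252358 + \left(56 + 0 \cdot 196\right)\right) + 247406 = \left(-252358 + \left(56 + 0\right)\right) + 247406 = \left(-252358 + 56\right) + 247406 = -252302 + 247406 = -4896$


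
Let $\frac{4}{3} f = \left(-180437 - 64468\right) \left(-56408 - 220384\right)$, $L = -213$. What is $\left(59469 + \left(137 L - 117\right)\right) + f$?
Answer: $50840838741$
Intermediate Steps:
$f = 50840808570$ ($f = \frac{3 \left(-180437 - 64468\right) \left(-56408 - 220384\right)}{4} = \frac{3 \left(\left(-244905\right) \left(-276792\right)\right)}{4} = \frac{3}{4} \cdot 67787744760 = 50840808570$)
$\left(59469 + \left(137 L - 117\right)\right) + f = \left(59469 + \left(137 \left(-213\right) - 117\right)\right) + 50840808570 = \left(59469 - 29298\right) + 50840808570 = 30171 + 50840808570 = 50840838741$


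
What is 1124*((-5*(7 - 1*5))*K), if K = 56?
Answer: -629440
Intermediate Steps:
1124*((-5*(7 - 1*5))*K) = 1124*(-5*(7 - 1*5)*56) = 1124*(-5*(7 - 5)*56) = 1124*(-5*2*56) = 1124*(-10*56) = 1124*(-560) = -629440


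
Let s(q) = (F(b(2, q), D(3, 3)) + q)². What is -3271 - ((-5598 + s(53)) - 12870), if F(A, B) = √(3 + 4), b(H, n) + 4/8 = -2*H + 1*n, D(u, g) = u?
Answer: 12381 - 106*√7 ≈ 12101.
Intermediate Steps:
b(H, n) = -½ + n - 2*H (b(H, n) = -½ + (-2*H + 1*n) = -½ + (-2*H + n) = -½ + (n - 2*H) = -½ + n - 2*H)
F(A, B) = √7
s(q) = (q + √7)² (s(q) = (√7 + q)² = (q + √7)²)
-3271 - ((-5598 + s(53)) - 12870) = -3271 - ((-5598 + (53 + √7)²) - 12870) = -3271 - (-18468 + (53 + √7)²) = -3271 + (18468 - (53 + √7)²) = 15197 - (53 + √7)²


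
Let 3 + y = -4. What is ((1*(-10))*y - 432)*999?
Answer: -361638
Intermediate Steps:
y = -7 (y = -3 - 4 = -7)
((1*(-10))*y - 432)*999 = ((1*(-10))*(-7) - 432)*999 = (-10*(-7) - 432)*999 = (70 - 432)*999 = -362*999 = -361638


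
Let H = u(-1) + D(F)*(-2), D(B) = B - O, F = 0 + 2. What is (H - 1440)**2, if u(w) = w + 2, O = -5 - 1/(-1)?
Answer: 2105401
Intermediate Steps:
O = -4 (O = -5 - 1*(-1) = -5 + 1 = -4)
u(w) = 2 + w
F = 2
D(B) = 4 + B (D(B) = B - 1*(-4) = B + 4 = 4 + B)
H = -11 (H = (2 - 1) + (4 + 2)*(-2) = 1 + 6*(-2) = 1 - 12 = -11)
(H - 1440)**2 = (-11 - 1440)**2 = (-1451)**2 = 2105401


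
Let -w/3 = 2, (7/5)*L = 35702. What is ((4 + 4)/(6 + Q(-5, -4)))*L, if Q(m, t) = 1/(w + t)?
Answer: 14280800/413 ≈ 34578.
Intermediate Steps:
L = 178510/7 (L = (5/7)*35702 = 178510/7 ≈ 25501.)
w = -6 (w = -3*2 = -6)
Q(m, t) = 1/(-6 + t)
((4 + 4)/(6 + Q(-5, -4)))*L = ((4 + 4)/(6 + 1/(-6 - 4)))*(178510/7) = (8/(6 + 1/(-10)))*(178510/7) = (8/(6 - ⅒))*(178510/7) = (8/(59/10))*(178510/7) = (8*(10/59))*(178510/7) = (80/59)*(178510/7) = 14280800/413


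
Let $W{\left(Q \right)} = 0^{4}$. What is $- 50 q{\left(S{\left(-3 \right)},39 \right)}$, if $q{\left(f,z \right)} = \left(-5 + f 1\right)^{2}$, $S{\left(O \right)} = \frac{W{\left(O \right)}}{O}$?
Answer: $-1250$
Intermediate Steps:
$W{\left(Q \right)} = 0$
$S{\left(O \right)} = 0$ ($S{\left(O \right)} = \frac{0}{O} = 0$)
$q{\left(f,z \right)} = \left(-5 + f\right)^{2}$
$- 50 q{\left(S{\left(-3 \right)},39 \right)} = - 50 \left(-5 + 0\right)^{2} = - 50 \left(-5\right)^{2} = \left(-50\right) 25 = -1250$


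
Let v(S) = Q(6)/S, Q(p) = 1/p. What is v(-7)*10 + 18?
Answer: 373/21 ≈ 17.762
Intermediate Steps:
v(S) = 1/(6*S)
v(-7)*10 + 18 = ((⅙)/(-7))*10 + 18 = ((⅙)*(-⅐))*10 + 18 = -1/42*10 + 18 = -5/21 + 18 = 373/21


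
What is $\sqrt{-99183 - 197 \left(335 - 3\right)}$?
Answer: $i \sqrt{164587} \approx 405.69 i$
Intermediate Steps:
$\sqrt{-99183 - 197 \left(335 - 3\right)} = \sqrt{-99183 - 65404} = \sqrt{-164587} = i \sqrt{164587}$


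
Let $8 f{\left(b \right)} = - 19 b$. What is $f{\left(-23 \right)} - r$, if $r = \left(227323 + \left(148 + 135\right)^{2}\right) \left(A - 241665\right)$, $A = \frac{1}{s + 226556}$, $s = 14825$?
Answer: $\frac{20494135467144463}{275864} \approx 7.4291 \cdot 10^{10}$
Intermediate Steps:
$f{\left(b \right)} = - \frac{19 b}{8}$ ($f{\left(b \right)} = \frac{\left(-19\right) b}{8} = - \frac{19 b}{8}$)
$A = \frac{1}{241381}$ ($A = \frac{1}{14825 + 226556} = \frac{1}{241381} \approx 4.1428 \cdot 10^{-6}$)
$r = - \frac{2561766931509424}{34483}$ ($r = \left(227323 + \left(148 + 135\right)^{2}\right) \left(\frac{1}{241381} - 241665\right) = \left(227323 + 283^{2}\right) \left(- \frac{58333339364}{241381}\right) = \left(227323 + 80089\right) \left(- \frac{58333339364}{241381}\right) = 307412 \left(- \frac{58333339364}{241381}\right) = - \frac{2561766931509424}{34483} \approx -7.4291 \cdot 10^{10}$)
$f{\left(-23 \right)} - r = \left(- \frac{19}{8}\right) \left(-23\right) - - \frac{2561766931509424}{34483} = \frac{437}{8} + \frac{2561766931509424}{34483} = \frac{20494135467144463}{275864}$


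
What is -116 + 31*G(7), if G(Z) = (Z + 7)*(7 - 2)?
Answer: 2054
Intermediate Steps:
G(Z) = 35 + 5*Z (G(Z) = (7 + Z)*5 = 35 + 5*Z)
-116 + 31*G(7) = -116 + 31*(35 + 5*7) = -116 + 31*(35 + 35) = -116 + 31*70 = -116 + 2170 = 2054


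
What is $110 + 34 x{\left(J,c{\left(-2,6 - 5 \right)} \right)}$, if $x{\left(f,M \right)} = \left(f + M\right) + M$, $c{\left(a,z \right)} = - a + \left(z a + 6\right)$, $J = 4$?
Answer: $654$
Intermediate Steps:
$c{\left(a,z \right)} = 6 - a + a z$ ($c{\left(a,z \right)} = - a + \left(a z + 6\right) = - a + \left(6 + a z\right) = 6 - a + a z$)
$x{\left(f,M \right)} = f + 2 M$ ($x{\left(f,M \right)} = \left(M + f\right) + M = f + 2 M$)
$110 + 34 x{\left(J,c{\left(-2,6 - 5 \right)} \right)} = 110 + 34 \left(4 + 2 \left(6 - -2 - 2 \left(6 - 5\right)\right)\right) = 110 + 34 \left(4 + 2 \left(6 + 2 - 2 \left(6 - 5\right)\right)\right) = 110 + 34 \left(4 + 2 \left(6 + 2 - 2\right)\right) = 110 + 34 \left(4 + 2 \cdot 6\right) = 110 + 34 \left(4 + 12\right) = 110 + 34 \cdot 16 = 110 + 544 = 654$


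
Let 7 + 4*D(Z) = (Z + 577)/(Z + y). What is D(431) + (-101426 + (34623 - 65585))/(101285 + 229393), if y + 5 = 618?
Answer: -36612829/19179324 ≈ -1.9090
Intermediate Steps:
y = 613 (y = -5 + 618 = 613)
D(Z) = -7/4 + (577 + Z)/(4*(613 + Z)) (D(Z) = -7/4 + ((Z + 577)/(Z + 613))/4 = -7/4 + ((577 + Z)/(613 + Z))/4 = -7/4 + (577 + Z)/(4*(613 + Z)))
D(431) + (-101426 + (34623 - 65585))/(101285 + 229393) = 3*(-619 - 1*431)/(2*(613 + 431)) + (-101426 + (34623 - 65585))/(101285 + 229393) = (3/2)*(-619 - 431)/1044 + (-101426 - 30962)/330678 = (3/2)*(1/1044)*(-1050) - 132388*1/330678 = -175/116 - 66194/165339 = -36612829/19179324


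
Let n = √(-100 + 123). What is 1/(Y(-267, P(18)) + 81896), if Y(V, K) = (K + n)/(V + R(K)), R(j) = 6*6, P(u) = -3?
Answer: 624293307/51127132777774 + 33*√23/51127132777774 ≈ 1.2211e-5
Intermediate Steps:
n = √23 ≈ 4.7958
R(j) = 36
Y(V, K) = (K + √23)/(36 + V) (Y(V, K) = (K + √23)/(V + 36) = (K + √23)/(36 + V))
1/(Y(-267, P(18)) + 81896) = 1/((-3 + √23)/(36 - 267) + 81896) = 1/((-3 + √23)/(-231) + 81896) = 1/(-(-3 + √23)/231 + 81896) = 1/((1/77 - √23/231) + 81896) = 1/(6305993/77 - √23/231)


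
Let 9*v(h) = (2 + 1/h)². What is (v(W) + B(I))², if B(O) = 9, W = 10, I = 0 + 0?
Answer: 900601/10000 ≈ 90.060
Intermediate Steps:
I = 0
v(h) = (2 + 1/h)²/9
(v(W) + B(I))² = ((⅑)*(1 + 2*10)²/10² + 9)² = ((⅑)*(1/100)*(1 + 20)² + 9)² = ((⅑)*(1/100)*21² + 9)² = ((⅑)*(1/100)*441 + 9)² = (49/100 + 9)² = (949/100)² = 900601/10000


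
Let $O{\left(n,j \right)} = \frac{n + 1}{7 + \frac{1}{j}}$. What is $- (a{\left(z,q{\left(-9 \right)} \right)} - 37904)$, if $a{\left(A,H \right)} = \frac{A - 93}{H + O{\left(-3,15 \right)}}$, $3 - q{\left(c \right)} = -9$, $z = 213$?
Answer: $\frac{7844008}{207} \approx 37894.0$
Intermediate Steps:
$O{\left(n,j \right)} = \frac{1 + n}{7 + \frac{1}{j}}$
$q{\left(c \right)} = 12$ ($q{\left(c \right)} = 3 - -9 = 3 + 9 = 12$)
$a{\left(A,H \right)} = \frac{-93 + A}{- \frac{15}{53} + H}$ ($a{\left(A,H \right)} = \frac{A - 93}{H + \frac{15 \left(1 - 3\right)}{1 + 7 \cdot 15}} = \frac{-93 + A}{H + 15 \frac{1}{1 + 105} \left(-2\right)} = \frac{-93 + A}{H + 15 \cdot \frac{1}{106} \left(-2\right)} = \frac{-93 + A}{H - \frac{15}{53}} = \frac{-93 + A}{- \frac{15}{53} + H}$)
$- (a{\left(z,q{\left(-9 \right)} \right)} - 37904) = - (\frac{53 \left(-93 + 213\right)}{-15 + 53 \cdot 12} - 37904) = - (53 \frac{1}{-15 + 636} \cdot 120 - 37904) = - (53 \cdot \frac{1}{621} \cdot 120 - 37904) = - (\frac{2120}{207} - 37904) = \left(-1\right) \left(- \frac{7844008}{207}\right) = \frac{7844008}{207}$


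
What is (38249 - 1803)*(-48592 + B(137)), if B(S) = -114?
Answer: -1775138876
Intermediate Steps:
(38249 - 1803)*(-48592 + B(137)) = (38249 - 1803)*(-48592 - 114) = 36446*(-48706) = -1775138876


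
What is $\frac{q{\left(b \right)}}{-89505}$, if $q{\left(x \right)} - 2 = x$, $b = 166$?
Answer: $- \frac{56}{29835} \approx -0.001877$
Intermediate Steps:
$q{\left(x \right)} = 2 + x$
$\frac{q{\left(b \right)}}{-89505} = \frac{2 + 166}{-89505} = 168 \left(- \frac{1}{89505}\right) = - \frac{56}{29835}$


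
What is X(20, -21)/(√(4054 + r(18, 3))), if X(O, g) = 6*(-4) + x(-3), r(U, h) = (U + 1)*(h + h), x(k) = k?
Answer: -27*√1042/2084 ≈ -0.41822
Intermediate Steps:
r(U, h) = 2*h*(1 + U) (r(U, h) = (1 + U)*(2*h) = 2*h*(1 + U))
X(O, g) = -27 (X(O, g) = 6*(-4) - 3 = -24 - 3 = -27)
X(20, -21)/(√(4054 + r(18, 3))) = -27/√(4054 + 2*3*(1 + 18)) = -27/√(4054 + 2*3*19) = -27/√(4054 + 114) = -27*√1042/2084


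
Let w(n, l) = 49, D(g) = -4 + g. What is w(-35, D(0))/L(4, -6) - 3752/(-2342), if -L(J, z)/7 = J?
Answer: -693/4684 ≈ -0.14795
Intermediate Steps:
L(J, z) = -7*J
w(-35, D(0))/L(4, -6) - 3752/(-2342) = 49/((-7*4)) - 3752/(-2342) = 49/(-28) - 3752*(-1/2342) = 49*(-1/28) + 1876/1171 = -7/4 + 1876/1171 = -693/4684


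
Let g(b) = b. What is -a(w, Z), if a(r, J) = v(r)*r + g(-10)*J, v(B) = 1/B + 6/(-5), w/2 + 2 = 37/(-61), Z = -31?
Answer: -96763/305 ≈ -317.26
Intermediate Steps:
w = -318/61 (w = -4 + 2*(37/(-61)) = -4 + 2*(37*(-1/61)) = -4 + 2*(-37/61) = -4 - 74/61 = -318/61 ≈ -5.2131)
v(B) = -6/5 + 1/B (v(B) = 1/B + 6*(-⅕) = 1/B - 6/5 = -6/5 + 1/B)
a(r, J) = -10*J + r*(-6/5 + 1/r) (a(r, J) = (-6/5 + 1/r)*r - 10*J = r*(-6/5 + 1/r) - 10*J = -10*J + r*(-6/5 + 1/r))
-a(w, Z) = -(1 - 10*(-31) - 6/5*(-318/61)) = -(1 + 310 + 1908/305) = -1*96763/305 = -96763/305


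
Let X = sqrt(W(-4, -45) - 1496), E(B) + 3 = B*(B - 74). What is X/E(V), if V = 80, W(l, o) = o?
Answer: I*sqrt(1541)/477 ≈ 0.082297*I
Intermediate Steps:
E(B) = -3 + B*(-74 + B) (E(B) = -3 + B*(B - 74) = -3 + B*(-74 + B))
X = I*sqrt(1541) (X = sqrt(-45 - 1496) = sqrt(-1541) = I*sqrt(1541) ≈ 39.256*I)
X/E(V) = (I*sqrt(1541))/(-3 + 80**2 - 74*80) = (I*sqrt(1541))/(-3 + 6400 - 5920) = (I*sqrt(1541))/477 = (I*sqrt(1541))*(1/477) = I*sqrt(1541)/477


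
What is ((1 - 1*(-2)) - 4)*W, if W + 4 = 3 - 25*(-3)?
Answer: -74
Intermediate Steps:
W = 74 (W = -4 + (3 - 25*(-3)) = -4 + (3 + 75) = -4 + 78 = 74)
((1 - 1*(-2)) - 4)*W = ((1 - 1*(-2)) - 4)*74 = ((1 + 2) - 4)*74 = (3 - 4)*74 = -1*74 = -74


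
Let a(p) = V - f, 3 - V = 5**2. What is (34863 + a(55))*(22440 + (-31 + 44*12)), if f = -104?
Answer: 801533465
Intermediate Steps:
V = -22 (V = 3 - 1*5**2 = 3 - 1*25 = 3 - 25 = -22)
a(p) = 82 (a(p) = -22 - 1*(-104) = -22 + 104 = 82)
(34863 + a(55))*(22440 + (-31 + 44*12)) = (34863 + 82)*(22440 + (-31 + 44*12)) = 34945*(22440 + (-31 + 528)) = 34945*(22440 + 497) = 34945*22937 = 801533465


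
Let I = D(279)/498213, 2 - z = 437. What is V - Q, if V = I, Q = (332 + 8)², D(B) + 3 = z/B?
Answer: -5356188320824/46333809 ≈ -1.1560e+5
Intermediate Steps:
z = -435 (z = 2 - 1*437 = 2 - 437 = -435)
D(B) = -3 - 435/B
Q = 115600 (Q = 340² = 115600)
I = -424/46333809 (I = (-3 - 435/279)/498213 = (-3 - 435*1/279)*(1/498213) = (-3 - 145/93)*(1/498213) = -424/93*1/498213 = -424/46333809 ≈ -9.1510e-6)
V = -424/46333809 ≈ -9.1510e-6
V - Q = -424/46333809 - 1*115600 = -424/46333809 - 115600 = -5356188320824/46333809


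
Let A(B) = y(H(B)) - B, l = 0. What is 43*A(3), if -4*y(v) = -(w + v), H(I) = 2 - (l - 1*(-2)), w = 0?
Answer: -129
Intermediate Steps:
H(I) = 0 (H(I) = 2 - (0 - 1*(-2)) = 2 - (0 + 2) = 2 - 1*2 = 2 - 2 = 0)
y(v) = v/4 (y(v) = -(-1)*(0 + v)/4 = -(-1)*v/4 = v/4)
A(B) = -B (A(B) = (¼)*0 - B = 0 - B = -B)
43*A(3) = 43*(-1*3) = 43*(-3) = -129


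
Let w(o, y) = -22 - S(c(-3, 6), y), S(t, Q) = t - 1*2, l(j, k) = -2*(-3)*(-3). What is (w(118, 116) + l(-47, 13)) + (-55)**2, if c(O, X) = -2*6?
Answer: 2999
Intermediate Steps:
c(O, X) = -12
l(j, k) = -18 (l(j, k) = 6*(-3) = -18)
S(t, Q) = -2 + t (S(t, Q) = t - 2 = -2 + t)
w(o, y) = -8 (w(o, y) = -22 - (-2 - 12) = -22 - 1*(-14) = -22 + 14 = -8)
(w(118, 116) + l(-47, 13)) + (-55)**2 = (-8 - 18) + (-55)**2 = -26 + 3025 = 2999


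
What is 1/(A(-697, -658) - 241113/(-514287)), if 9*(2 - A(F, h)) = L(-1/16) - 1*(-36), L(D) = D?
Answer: -8228592/12542233 ≈ -0.65607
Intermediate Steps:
A(F, h) = -287/144 (A(F, h) = 2 - (-1/16 - 1*(-36))/9 = 2 - (-1*1/16 + 36)/9 = 2 - (-1/16 + 36)/9 = 2 - 1/9*575/16 = 2 - 575/144 = -287/144)
1/(A(-697, -658) - 241113/(-514287)) = 1/(-287/144 - 241113/(-514287)) = 1/(-287/144 - 241113*(-1/514287)) = 1/(-287/144 + 80371/171429) = 1/(-12542233/8228592) = -8228592/12542233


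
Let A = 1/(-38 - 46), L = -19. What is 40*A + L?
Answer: -409/21 ≈ -19.476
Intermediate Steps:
A = -1/84 (A = 1/(-84) = -1/84 ≈ -0.011905)
40*A + L = 40*(-1/84) - 19 = -10/21 - 19 = -409/21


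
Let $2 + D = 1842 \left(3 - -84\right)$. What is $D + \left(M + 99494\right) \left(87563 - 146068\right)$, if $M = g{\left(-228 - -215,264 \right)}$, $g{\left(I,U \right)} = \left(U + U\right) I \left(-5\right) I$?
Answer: $20281854582$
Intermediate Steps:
$g{\left(I,U \right)} = - 10 U I^{2}$ ($g{\left(I,U \right)} = 2 U I \left(-5\right) I = 2 I U \left(-5\right) I = - 10 I U I = - 10 U I^{2}$)
$M = -446160$ ($M = \left(-10\right) 264 \left(-228 - -215\right)^{2} = \left(-10\right) 264 \left(-228 + 215\right)^{2} = \left(-10\right) 264 \left(-13\right)^{2} = \left(-10\right) 264 \cdot 169 = -446160$)
$D = 160252$ ($D = -2 + 1842 \left(3 - -84\right) = -2 + 1842 \left(3 + 84\right) = -2 + 1842 \cdot 87 = -2 + 160254 = 160252$)
$D + \left(M + 99494\right) \left(87563 - 146068\right) = 160252 + \left(-446160 + 99494\right) \left(87563 - 146068\right) = 160252 - -20281694330 = 160252 + 20281694330 = 20281854582$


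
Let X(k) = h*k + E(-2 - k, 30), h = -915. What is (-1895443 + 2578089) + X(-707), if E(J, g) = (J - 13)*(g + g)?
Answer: 1371071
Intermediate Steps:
E(J, g) = 2*g*(-13 + J) (E(J, g) = (-13 + J)*(2*g) = 2*g*(-13 + J))
X(k) = -900 - 975*k (X(k) = -915*k + 2*30*(-13 + (-2 - k)) = -915*k + 2*30*(-15 - k) = -915*k + (-900 - 60*k) = -900 - 975*k)
(-1895443 + 2578089) + X(-707) = (-1895443 + 2578089) + (-900 - 975*(-707)) = 682646 + (-900 + 689325) = 682646 + 688425 = 1371071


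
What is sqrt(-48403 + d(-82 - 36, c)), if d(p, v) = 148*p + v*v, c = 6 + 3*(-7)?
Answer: I*sqrt(65642) ≈ 256.21*I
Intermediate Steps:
c = -15 (c = 6 - 21 = -15)
d(p, v) = v**2 + 148*p (d(p, v) = 148*p + v**2 = v**2 + 148*p)
sqrt(-48403 + d(-82 - 36, c)) = sqrt(-48403 + ((-15)**2 + 148*(-82 - 36))) = sqrt(-48403 + (225 + 148*(-118))) = sqrt(-48403 + (225 - 17464)) = sqrt(-48403 - 17239) = sqrt(-65642) = I*sqrt(65642)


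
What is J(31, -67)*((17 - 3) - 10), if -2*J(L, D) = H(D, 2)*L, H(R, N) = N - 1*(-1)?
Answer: -186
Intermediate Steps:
H(R, N) = 1 + N (H(R, N) = N + 1 = 1 + N)
J(L, D) = -3*L/2 (J(L, D) = -(1 + 2)*L/2 = -3*L/2)
J(31, -67)*((17 - 3) - 10) = (-3/2*31)*((17 - 3) - 10) = -93*(14 - 10)/2 = -93/2*4 = -186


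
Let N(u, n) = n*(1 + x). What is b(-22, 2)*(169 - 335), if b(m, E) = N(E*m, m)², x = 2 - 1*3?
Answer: 0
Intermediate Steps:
x = -1 (x = 2 - 3 = -1)
N(u, n) = 0 (N(u, n) = n*(1 - 1) = n*0 = 0)
b(m, E) = 0 (b(m, E) = 0² = 0)
b(-22, 2)*(169 - 335) = 0*(169 - 335) = 0*(-166) = 0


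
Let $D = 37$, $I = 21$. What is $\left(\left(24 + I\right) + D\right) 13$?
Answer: $1066$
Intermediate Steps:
$\left(\left(24 + I\right) + D\right) 13 = \left(\left(24 + 21\right) + 37\right) 13 = \left(45 + 37\right) 13 = 82 \cdot 13 = 1066$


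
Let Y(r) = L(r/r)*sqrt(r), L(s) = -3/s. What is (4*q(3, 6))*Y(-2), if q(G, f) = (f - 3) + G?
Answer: -72*I*sqrt(2) ≈ -101.82*I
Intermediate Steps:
q(G, f) = -3 + G + f (q(G, f) = (-3 + f) + G = -3 + G + f)
Y(r) = -3*sqrt(r) (Y(r) = (-3/(r/r))*sqrt(r) = (-3/1)*sqrt(r) = (-3*1)*sqrt(r) = -3*sqrt(r))
(4*q(3, 6))*Y(-2) = (4*(-3 + 3 + 6))*(-3*I*sqrt(2)) = (4*6)*(-3*I*sqrt(2)) = 24*(-3*I*sqrt(2)) = -72*I*sqrt(2)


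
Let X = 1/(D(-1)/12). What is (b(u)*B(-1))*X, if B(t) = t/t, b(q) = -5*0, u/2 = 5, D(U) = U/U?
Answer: 0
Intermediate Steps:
D(U) = 1
u = 10 (u = 2*5 = 10)
b(q) = 0
B(t) = 1
X = 12 (X = 1/(1/12) = 12)
(b(u)*B(-1))*X = (0*1)*12 = 0*12 = 0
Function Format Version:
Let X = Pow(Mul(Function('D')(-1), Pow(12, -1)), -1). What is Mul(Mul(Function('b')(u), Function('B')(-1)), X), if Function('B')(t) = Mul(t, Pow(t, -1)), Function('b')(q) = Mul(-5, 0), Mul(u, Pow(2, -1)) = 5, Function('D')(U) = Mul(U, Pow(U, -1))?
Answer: 0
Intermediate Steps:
Function('D')(U) = 1
u = 10 (u = Mul(2, 5) = 10)
Function('b')(q) = 0
Function('B')(t) = 1
X = 12 (X = Pow(Mul(1, Pow(12, -1)), -1) = Pow(Mul(1, Rational(1, 12)), -1) = Pow(Rational(1, 12), -1) = 12)
Mul(Mul(Function('b')(u), Function('B')(-1)), X) = Mul(Mul(0, 1), 12) = Mul(0, 12) = 0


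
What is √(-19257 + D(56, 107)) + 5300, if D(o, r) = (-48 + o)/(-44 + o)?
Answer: 5300 + I*√173307/3 ≈ 5300.0 + 138.77*I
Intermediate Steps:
D(o, r) = (-48 + o)/(-44 + o)
√(-19257 + D(56, 107)) + 5300 = √(-19257 + (-48 + 56)/(-44 + 56)) + 5300 = √(-19257 + 8/12) + 5300 = √(-19257 + (1/12)*8) + 5300 = √(-19257 + ⅔) + 5300 = √(-57769/3) + 5300 = I*√173307/3 + 5300 = 5300 + I*√173307/3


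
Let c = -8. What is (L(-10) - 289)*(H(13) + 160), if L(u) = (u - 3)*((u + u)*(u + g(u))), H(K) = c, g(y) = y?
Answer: -834328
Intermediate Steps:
H(K) = -8
L(u) = 4*u**2*(-3 + u) (L(u) = (u - 3)*((u + u)*(u + u)) = (-3 + u)*((2*u)*(2*u)) = (-3 + u)*(4*u**2) = 4*u**2*(-3 + u))
(L(-10) - 289)*(H(13) + 160) = (4*(-10)**2*(-3 - 10) - 289)*(-8 + 160) = (4*100*(-13) - 289)*152 = (-5200 - 289)*152 = -5489*152 = -834328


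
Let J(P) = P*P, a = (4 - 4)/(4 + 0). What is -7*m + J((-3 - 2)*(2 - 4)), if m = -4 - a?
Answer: 128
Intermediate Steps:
a = 0 (a = 0/4 = 0*(1/4) = 0)
J(P) = P**2
m = -4 (m = -4 - 1*0 = -4 + 0 = -4)
-7*m + J((-3 - 2)*(2 - 4)) = -7*(-4) + ((-3 - 2)*(2 - 4))**2 = 28 + (-5*(-2))**2 = 28 + 10**2 = 28 + 100 = 128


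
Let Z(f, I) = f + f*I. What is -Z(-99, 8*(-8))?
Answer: -6237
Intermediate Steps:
Z(f, I) = f + I*f
-Z(-99, 8*(-8)) = -(-99)*(1 + 8*(-8)) = -(-99)*(1 - 64) = -(-99)*(-63) = -1*6237 = -6237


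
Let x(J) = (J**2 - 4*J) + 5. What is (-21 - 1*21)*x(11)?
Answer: -3444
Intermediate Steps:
x(J) = 5 + J**2 - 4*J
(-21 - 1*21)*x(11) = (-21 - 1*21)*(5 + 11**2 - 4*11) = (-21 - 21)*(5 + 121 - 44) = -42*82 = -3444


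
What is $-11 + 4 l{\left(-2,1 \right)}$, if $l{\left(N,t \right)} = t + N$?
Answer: $-15$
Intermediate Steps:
$l{\left(N,t \right)} = N + t$
$-11 + 4 l{\left(-2,1 \right)} = -11 + 4 \left(-2 + 1\right) = -11 + 4 \left(-1\right) = -11 - 4 = -15$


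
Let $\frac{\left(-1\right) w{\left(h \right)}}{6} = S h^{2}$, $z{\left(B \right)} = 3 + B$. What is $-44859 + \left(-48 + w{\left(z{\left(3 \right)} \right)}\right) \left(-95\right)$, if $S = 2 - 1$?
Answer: $-19779$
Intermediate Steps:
$S = 1$
$w{\left(h \right)} = - 6 h^{2}$ ($w{\left(h \right)} = - 6 \cdot 1 h^{2} = - 6 h^{2}$)
$-44859 + \left(-48 + w{\left(z{\left(3 \right)} \right)}\right) \left(-95\right) = -44859 + \left(-48 - 6 \left(3 + 3\right)^{2}\right) \left(-95\right) = -44859 + \left(-48 - 6 \cdot 6^{2}\right) \left(-95\right) = -44859 + \left(-48 - 216\right) \left(-95\right) = -44859 - -25080 = -44859 + 25080 = -19779$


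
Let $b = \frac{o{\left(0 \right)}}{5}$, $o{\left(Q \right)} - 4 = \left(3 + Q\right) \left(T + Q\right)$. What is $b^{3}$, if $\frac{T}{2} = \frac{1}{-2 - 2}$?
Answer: $\frac{1}{8} \approx 0.125$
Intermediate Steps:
$T = - \frac{1}{2}$ ($T = \frac{2}{-2 - 2} = \frac{2}{-4} = 2 \left(- \frac{1}{4}\right) = - \frac{1}{2} \approx -0.5$)
$o{\left(Q \right)} = 4 + \left(3 + Q\right) \left(- \frac{1}{2} + Q\right)$
$b = \frac{1}{2}$ ($b = \frac{\frac{5}{2} + 0^{2} + \frac{5}{2} \cdot 0}{5} = \left(\frac{5}{2} + 0 + 0\right) \frac{1}{5} = \frac{5}{2} \cdot \frac{1}{5} = \frac{1}{2} \approx 0.5$)
$b^{3} = \left(\frac{1}{2}\right)^{3} = \frac{1}{8}$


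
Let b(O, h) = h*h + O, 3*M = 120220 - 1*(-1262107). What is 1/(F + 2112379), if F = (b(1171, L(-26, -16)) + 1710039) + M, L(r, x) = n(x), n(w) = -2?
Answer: 3/12853106 ≈ 2.3341e-7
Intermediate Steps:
L(r, x) = -2
M = 1382327/3 (M = (120220 - 1*(-1262107))/3 = (120220 + 1262107)/3 = (⅓)*1382327 = 1382327/3 ≈ 4.6078e+5)
b(O, h) = O + h² (b(O, h) = h² + O = O + h²)
F = 6515969/3 (F = ((1171 + (-2)²) + 1710039) + 1382327/3 = ((1171 + 4) + 1710039) + 1382327/3 = (1175 + 1710039) + 1382327/3 = 1711214 + 1382327/3 = 6515969/3 ≈ 2.1720e+6)
1/(F + 2112379) = 1/(6515969/3 + 2112379) = 1/(12853106/3) = 3/12853106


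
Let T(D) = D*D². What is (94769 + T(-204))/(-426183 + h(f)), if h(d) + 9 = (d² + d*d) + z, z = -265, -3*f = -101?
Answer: 75554055/3817711 ≈ 19.790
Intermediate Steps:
f = 101/3 (f = -⅓*(-101) = 101/3 ≈ 33.667)
h(d) = -274 + 2*d² (h(d) = -9 + ((d² + d*d) - 265) = -9 + ((d² + d²) - 265) = -9 + (2*d² - 265) = -9 + (-265 + 2*d²) = -274 + 2*d²)
T(D) = D³
(94769 + T(-204))/(-426183 + h(f)) = (94769 + (-204)³)/(-426183 + (-274 + 2*(101/3)²)) = (94769 - 8489664)/(-426183 + (-274 + 2*(10201/9))) = -8394895/(-426183 + (-274 + 20402/9)) = -8394895/(-426183 + 17936/9) = -8394895/(-3817711/9) = -8394895*(-9/3817711) = 75554055/3817711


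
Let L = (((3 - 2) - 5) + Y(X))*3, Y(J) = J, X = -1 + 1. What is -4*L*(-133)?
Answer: -6384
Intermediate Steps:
X = 0
L = -12 (L = (((3 - 2) - 5) + 0)*3 = ((1 - 5) + 0)*3 = (-4 + 0)*3 = -4*3 = -12)
-4*L*(-133) = -4*(-12)*(-133) = 48*(-133) = -6384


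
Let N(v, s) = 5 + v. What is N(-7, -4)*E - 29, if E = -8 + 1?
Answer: -15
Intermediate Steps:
E = -7
N(-7, -4)*E - 29 = (5 - 7)*(-7) - 29 = -2*(-7) - 29 = 14 - 29 = -15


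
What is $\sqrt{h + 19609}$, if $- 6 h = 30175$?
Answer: $\frac{\sqrt{524874}}{6} \approx 120.75$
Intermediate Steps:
$h = - \frac{30175}{6}$ ($h = \left(- \frac{1}{6}\right) 30175 = - \frac{30175}{6} \approx -5029.2$)
$\sqrt{h + 19609} = \sqrt{- \frac{30175}{6} + 19609} = \sqrt{\frac{87479}{6}} = \frac{\sqrt{524874}}{6}$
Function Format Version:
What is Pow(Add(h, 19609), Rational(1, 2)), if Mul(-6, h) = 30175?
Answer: Mul(Rational(1, 6), Pow(524874, Rational(1, 2))) ≈ 120.75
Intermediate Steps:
h = Rational(-30175, 6) (h = Mul(Rational(-1, 6), 30175) = Rational(-30175, 6) ≈ -5029.2)
Pow(Add(h, 19609), Rational(1, 2)) = Pow(Add(Rational(-30175, 6), 19609), Rational(1, 2)) = Pow(Rational(87479, 6), Rational(1, 2)) = Mul(Rational(1, 6), Pow(524874, Rational(1, 2)))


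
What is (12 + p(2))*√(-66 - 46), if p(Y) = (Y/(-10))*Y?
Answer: 232*I*√7/5 ≈ 122.76*I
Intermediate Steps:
p(Y) = -Y²/10 (p(Y) = (Y*(-⅒))*Y = (-Y/10)*Y = -Y²/10)
(12 + p(2))*√(-66 - 46) = (12 - ⅒*2²)*√(-66 - 46) = (12 - ⅒*4)*√(-112) = (12 - ⅖)*(4*I*√7) = 58*(4*I*√7)/5 = 232*I*√7/5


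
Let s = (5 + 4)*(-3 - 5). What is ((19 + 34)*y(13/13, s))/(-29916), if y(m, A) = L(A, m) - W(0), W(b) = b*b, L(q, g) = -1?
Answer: 53/29916 ≈ 0.0017716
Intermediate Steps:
W(b) = b**2
s = -72 (s = 9*(-8) = -72)
y(m, A) = -1 (y(m, A) = -1 - 1*0**2 = -1 - 1*0 = -1 + 0 = -1)
((19 + 34)*y(13/13, s))/(-29916) = ((19 + 34)*(-1))/(-29916) = (53*(-1))*(-1/29916) = -53*(-1/29916) = 53/29916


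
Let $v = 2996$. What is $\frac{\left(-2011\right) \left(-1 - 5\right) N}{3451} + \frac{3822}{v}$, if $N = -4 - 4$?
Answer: $- \frac{19714869}{738514} \approx -26.695$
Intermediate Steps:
$N = -8$ ($N = -4 - 4 = -8$)
$\frac{\left(-2011\right) \left(-1 - 5\right) N}{3451} + \frac{3822}{v} = \frac{\left(-2011\right) \left(-1 - 5\right) \left(-8\right)}{3451} + \frac{3822}{2996} = - 2011 \left(\left(-6\right) \left(-8\right)\right) \frac{1}{3451} + 3822 \cdot \frac{1}{2996} = \left(-2011\right) 48 \cdot \frac{1}{3451} + \frac{273}{214} = \left(-96528\right) \frac{1}{3451} + \frac{273}{214} = - \frac{96528}{3451} + \frac{273}{214} = - \frac{19714869}{738514}$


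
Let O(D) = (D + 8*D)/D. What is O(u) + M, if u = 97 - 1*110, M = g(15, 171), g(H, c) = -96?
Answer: -87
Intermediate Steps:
M = -96
u = -13 (u = 97 - 110 = -13)
O(D) = 9 (O(D) = (9*D)/D = 9)
O(u) + M = 9 - 96 = -87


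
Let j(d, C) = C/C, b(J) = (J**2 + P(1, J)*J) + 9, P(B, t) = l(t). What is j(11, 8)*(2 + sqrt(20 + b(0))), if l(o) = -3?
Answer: 2 + sqrt(29) ≈ 7.3852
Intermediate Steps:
P(B, t) = -3
b(J) = 9 + J**2 - 3*J (b(J) = (J**2 - 3*J) + 9 = 9 + J**2 - 3*J)
j(d, C) = 1
j(11, 8)*(2 + sqrt(20 + b(0))) = 1*(2 + sqrt(20 + (9 + 0**2 - 3*0))) = 1*(2 + sqrt(20 + (9 + 0 + 0))) = 1*(2 + sqrt(20 + 9)) = 1*(2 + sqrt(29)) = 2 + sqrt(29)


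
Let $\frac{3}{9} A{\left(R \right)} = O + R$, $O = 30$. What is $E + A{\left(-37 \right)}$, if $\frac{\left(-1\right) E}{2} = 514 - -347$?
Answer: $-1743$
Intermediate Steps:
$E = -1722$ ($E = - 2 \left(514 - -347\right) = - 2 \left(514 + 347\right) = \left(-2\right) 861 = -1722$)
$A{\left(R \right)} = 90 + 3 R$ ($A{\left(R \right)} = 3 \left(30 + R\right) = 90 + 3 R$)
$E + A{\left(-37 \right)} = -1722 + \left(90 + 3 \left(-37\right)\right) = -1722 + \left(90 - 111\right) = -1722 - 21 = -1743$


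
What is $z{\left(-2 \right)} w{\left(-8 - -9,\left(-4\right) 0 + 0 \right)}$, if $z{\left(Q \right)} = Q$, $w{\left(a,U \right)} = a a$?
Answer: $-2$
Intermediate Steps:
$w{\left(a,U \right)} = a^{2}$
$z{\left(-2 \right)} w{\left(-8 - -9,\left(-4\right) 0 + 0 \right)} = - 2 \left(-8 - -9\right)^{2} = - 2 \left(-8 + 9\right)^{2} = - 2 \cdot 1^{2} = \left(-2\right) 1 = -2$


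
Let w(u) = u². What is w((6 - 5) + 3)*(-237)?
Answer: -3792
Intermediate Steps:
w((6 - 5) + 3)*(-237) = ((6 - 5) + 3)²*(-237) = (1 + 3)²*(-237) = 4²*(-237) = 16*(-237) = -3792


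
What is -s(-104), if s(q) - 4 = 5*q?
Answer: 516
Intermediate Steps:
s(q) = 4 + 5*q
-s(-104) = -(4 + 5*(-104)) = -(4 - 520) = -1*(-516) = 516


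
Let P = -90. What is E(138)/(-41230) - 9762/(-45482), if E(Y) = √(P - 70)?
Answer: 4881/22741 - 2*I*√10/20615 ≈ 0.21463 - 0.00030679*I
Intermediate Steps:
E(Y) = 4*I*√10 (E(Y) = √(-90 - 70) = √(-160) = 4*I*√10)
E(138)/(-41230) - 9762/(-45482) = (4*I*√10)/(-41230) - 9762/(-45482) = (4*I*√10)*(-1/41230) - 9762*(-1/45482) = -2*I*√10/20615 + 4881/22741 = 4881/22741 - 2*I*√10/20615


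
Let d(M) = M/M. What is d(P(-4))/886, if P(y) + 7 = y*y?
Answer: 1/886 ≈ 0.0011287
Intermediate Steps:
P(y) = -7 + y² (P(y) = -7 + y*y = -7 + y²)
d(M) = 1
d(P(-4))/886 = 1/886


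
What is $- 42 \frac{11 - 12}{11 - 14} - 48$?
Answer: $-62$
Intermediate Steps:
$- 42 \frac{11 - 12}{11 - 14} - 48 = - 42 \left(- \frac{1}{-3}\right) - 48 = - 42 \left(\left(-1\right) \left(- \frac{1}{3}\right)\right) - 48 = \left(-42\right) \frac{1}{3} - 48 = -14 - 48 = -62$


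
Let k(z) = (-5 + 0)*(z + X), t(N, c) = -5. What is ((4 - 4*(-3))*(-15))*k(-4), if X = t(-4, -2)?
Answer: -10800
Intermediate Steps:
X = -5
k(z) = 25 - 5*z (k(z) = (-5 + 0)*(z - 5) = -5*(-5 + z) = 25 - 5*z)
((4 - 4*(-3))*(-15))*k(-4) = ((4 - 4*(-3))*(-15))*(25 - 5*(-4)) = ((4 + 12)*(-15))*(25 + 20) = (16*(-15))*45 = -240*45 = -10800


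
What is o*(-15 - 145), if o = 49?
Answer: -7840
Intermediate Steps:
o*(-15 - 145) = 49*(-15 - 145) = 49*(-160) = -7840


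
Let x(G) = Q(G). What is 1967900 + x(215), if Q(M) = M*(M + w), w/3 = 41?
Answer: 2040570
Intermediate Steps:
w = 123 (w = 3*41 = 123)
Q(M) = M*(123 + M) (Q(M) = M*(M + 123) = M*(123 + M))
x(G) = G*(123 + G)
1967900 + x(215) = 1967900 + 215*(123 + 215) = 1967900 + 215*338 = 1967900 + 72670 = 2040570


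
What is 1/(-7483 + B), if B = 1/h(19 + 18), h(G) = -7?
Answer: -7/52382 ≈ -0.00013363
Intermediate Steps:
B = -⅐ (B = 1/(-7) = -⅐ ≈ -0.14286)
1/(-7483 + B) = 1/(-7483 - ⅐) = 1/(-52382/7) = -7/52382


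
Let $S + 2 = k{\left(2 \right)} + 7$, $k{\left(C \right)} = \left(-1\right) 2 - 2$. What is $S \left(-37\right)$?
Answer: $-37$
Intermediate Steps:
$k{\left(C \right)} = -4$ ($k{\left(C \right)} = -2 - 2 = -4$)
$S = 1$ ($S = -2 + \left(-4 + 7\right) = -2 + 3 = 1$)
$S \left(-37\right) = 1 \left(-37\right) = -37$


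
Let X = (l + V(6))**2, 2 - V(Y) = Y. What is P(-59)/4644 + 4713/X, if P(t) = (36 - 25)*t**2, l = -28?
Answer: 15274289/1188864 ≈ 12.848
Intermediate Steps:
V(Y) = 2 - Y
P(t) = 11*t**2
X = 1024 (X = (-28 + (2 - 1*6))**2 = (-28 + (2 - 6))**2 = (-28 - 4)**2 = (-32)**2 = 1024)
P(-59)/4644 + 4713/X = (11*(-59)**2)/4644 + 4713/1024 = (11*3481)*(1/4644) + 4713*(1/1024) = 38291*(1/4644) + 4713/1024 = 38291/4644 + 4713/1024 = 15274289/1188864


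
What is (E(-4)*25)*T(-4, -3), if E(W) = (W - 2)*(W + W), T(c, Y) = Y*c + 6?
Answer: 21600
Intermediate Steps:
T(c, Y) = 6 + Y*c
E(W) = 2*W*(-2 + W) (E(W) = (-2 + W)*(2*W) = 2*W*(-2 + W))
(E(-4)*25)*T(-4, -3) = ((2*(-4)*(-2 - 4))*25)*(6 - 3*(-4)) = ((2*(-4)*(-6))*25)*(6 + 12) = (48*25)*18 = 1200*18 = 21600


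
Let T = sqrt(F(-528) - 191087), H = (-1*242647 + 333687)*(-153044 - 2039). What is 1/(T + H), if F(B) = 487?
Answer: -352968908/4983482000588503325 - I*sqrt(1906)/19933928002354013300 ≈ -7.0828e-11 - 2.1901e-18*I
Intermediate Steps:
H = -14118756320 (H = (-242647 + 333687)*(-155083) = 91040*(-155083) = -14118756320)
T = 10*I*sqrt(1906) (T = sqrt(487 - 191087) = sqrt(-190600) = 10*I*sqrt(1906) ≈ 436.58*I)
1/(T + H) = 1/(10*I*sqrt(1906) - 14118756320) = 1/(-14118756320 + 10*I*sqrt(1906))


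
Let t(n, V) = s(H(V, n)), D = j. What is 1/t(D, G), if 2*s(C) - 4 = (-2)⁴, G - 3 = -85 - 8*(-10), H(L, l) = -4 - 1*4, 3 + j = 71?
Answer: ⅒ ≈ 0.10000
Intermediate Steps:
j = 68 (j = -3 + 71 = 68)
D = 68
H(L, l) = -8 (H(L, l) = -4 - 4 = -8)
G = -2 (G = 3 + (-85 - 8*(-10)) = 3 + (-85 + 80) = 3 - 5 = -2)
s(C) = 10 (s(C) = 2 + (½)*(-2)⁴ = 2 + (½)*16 = 2 + 8 = 10)
t(n, V) = 10
1/t(D, G) = 1/10 = ⅒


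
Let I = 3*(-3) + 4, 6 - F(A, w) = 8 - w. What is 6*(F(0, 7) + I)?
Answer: 0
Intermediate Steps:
F(A, w) = -2 + w (F(A, w) = 6 - (8 - w) = 6 + (-8 + w) = -2 + w)
I = -5 (I = -9 + 4 = -5)
6*(F(0, 7) + I) = 6*((-2 + 7) - 5) = 6*(5 - 5) = 6*0 = 0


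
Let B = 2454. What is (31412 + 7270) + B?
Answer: 41136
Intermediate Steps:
(31412 + 7270) + B = (31412 + 7270) + 2454 = 38682 + 2454 = 41136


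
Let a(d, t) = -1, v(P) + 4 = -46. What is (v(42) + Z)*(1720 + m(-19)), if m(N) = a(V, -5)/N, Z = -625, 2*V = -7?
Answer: -22059675/19 ≈ -1.1610e+6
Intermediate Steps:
V = -7/2 (V = (½)*(-7) = -7/2 ≈ -3.5000)
v(P) = -50 (v(P) = -4 - 46 = -50)
m(N) = -1/N
(v(42) + Z)*(1720 + m(-19)) = (-50 - 625)*(1720 - 1/(-19)) = -675*(1720 - 1*(-1/19)) = -675*(1720 + 1/19) = -675*32681/19 = -22059675/19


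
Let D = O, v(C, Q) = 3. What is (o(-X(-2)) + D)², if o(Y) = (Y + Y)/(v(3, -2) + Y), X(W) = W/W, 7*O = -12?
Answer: 361/49 ≈ 7.3673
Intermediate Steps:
O = -12/7 (O = (⅐)*(-12) = -12/7 ≈ -1.7143)
X(W) = 1
D = -12/7 ≈ -1.7143
o(Y) = 2*Y/(3 + Y) (o(Y) = (Y + Y)/(3 + Y) = (2*Y)/(3 + Y) = 2*Y/(3 + Y))
(o(-X(-2)) + D)² = (2*(-1*1)/(3 - 1*1) - 12/7)² = (2*(-1)/(3 - 1) - 12/7)² = (2*(-1)/2 - 12/7)² = (2*(-1)*(½) - 12/7)² = (-1 - 12/7)² = (-19/7)² = 361/49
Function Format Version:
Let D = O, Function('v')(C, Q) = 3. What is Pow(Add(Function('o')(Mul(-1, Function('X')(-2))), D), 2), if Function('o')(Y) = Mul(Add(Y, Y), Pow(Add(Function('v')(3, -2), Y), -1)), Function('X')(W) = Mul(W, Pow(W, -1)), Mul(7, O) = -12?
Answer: Rational(361, 49) ≈ 7.3673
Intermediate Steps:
O = Rational(-12, 7) (O = Mul(Rational(1, 7), -12) = Rational(-12, 7) ≈ -1.7143)
Function('X')(W) = 1
D = Rational(-12, 7) ≈ -1.7143
Function('o')(Y) = Mul(2, Y, Pow(Add(3, Y), -1)) (Function('o')(Y) = Mul(Add(Y, Y), Pow(Add(3, Y), -1)) = Mul(Mul(2, Y), Pow(Add(3, Y), -1)) = Mul(2, Y, Pow(Add(3, Y), -1)))
Pow(Add(Function('o')(Mul(-1, Function('X')(-2))), D), 2) = Pow(Add(Mul(2, Mul(-1, 1), Pow(Add(3, Mul(-1, 1)), -1)), Rational(-12, 7)), 2) = Pow(Add(Mul(2, -1, Pow(Add(3, -1), -1)), Rational(-12, 7)), 2) = Pow(Add(Mul(2, -1, Pow(2, -1)), Rational(-12, 7)), 2) = Pow(Add(Mul(2, -1, Rational(1, 2)), Rational(-12, 7)), 2) = Pow(Add(-1, Rational(-12, 7)), 2) = Pow(Rational(-19, 7), 2) = Rational(361, 49)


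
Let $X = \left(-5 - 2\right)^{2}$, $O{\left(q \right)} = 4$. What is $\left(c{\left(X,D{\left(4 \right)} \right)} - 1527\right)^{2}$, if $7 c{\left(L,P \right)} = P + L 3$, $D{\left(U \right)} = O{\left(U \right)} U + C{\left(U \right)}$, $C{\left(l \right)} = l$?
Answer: $\frac{110712484}{49} \approx 2.2594 \cdot 10^{6}$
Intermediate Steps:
$D{\left(U \right)} = 5 U$ ($D{\left(U \right)} = 4 U + U = 5 U$)
$X = 49$ ($X = \left(-7\right)^{2} = 49$)
$c{\left(L,P \right)} = \frac{P}{7} + \frac{3 L}{7}$ ($c{\left(L,P \right)} = \frac{P + L 3}{7} = \frac{P + 3 L}{7} = \frac{P}{7} + \frac{3 L}{7}$)
$\left(c{\left(X,D{\left(4 \right)} \right)} - 1527\right)^{2} = \left(\left(\frac{5 \cdot 4}{7} + \frac{3}{7} \cdot 49\right) - 1527\right)^{2} = \left(\left(\frac{1}{7} \cdot 20 + 21\right) - 1527\right)^{2} = \left(\left(\frac{20}{7} + 21\right) - 1527\right)^{2} = \left(\frac{167}{7} - 1527\right)^{2} = \left(- \frac{10522}{7}\right)^{2} = \frac{110712484}{49}$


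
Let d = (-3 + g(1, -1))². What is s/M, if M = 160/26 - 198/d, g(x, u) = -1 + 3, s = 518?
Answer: -3367/1247 ≈ -2.7001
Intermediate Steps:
g(x, u) = 2
d = 1 (d = (-3 + 2)² = (-1)² = 1)
M = -2494/13 (M = 160/26 - 198/1 = 160*(1/26) - 198*1 = 80/13 - 198 = -2494/13 ≈ -191.85)
s/M = 518/(-2494/13) = 518*(-13/2494) = -3367/1247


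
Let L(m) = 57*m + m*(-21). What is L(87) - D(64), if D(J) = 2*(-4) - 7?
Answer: 3147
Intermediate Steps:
D(J) = -15 (D(J) = -8 - 7 = -15)
L(m) = 36*m (L(m) = 57*m - 21*m = 36*m)
L(87) - D(64) = 36*87 - 1*(-15) = 3132 + 15 = 3147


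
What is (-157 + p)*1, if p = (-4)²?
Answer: -141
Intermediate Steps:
p = 16
(-157 + p)*1 = (-157 + 16)*1 = -141*1 = -141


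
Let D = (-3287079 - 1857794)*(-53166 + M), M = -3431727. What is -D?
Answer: -17929331903589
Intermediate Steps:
D = 17929331903589 (D = (-3287079 - 1857794)*(-53166 - 3431727) = -5144873*(-3484893) = 17929331903589)
-D = -1*17929331903589 = -17929331903589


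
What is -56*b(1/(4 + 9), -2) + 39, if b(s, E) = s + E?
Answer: 1907/13 ≈ 146.69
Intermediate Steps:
b(s, E) = E + s
-56*b(1/(4 + 9), -2) + 39 = -56*(-2 + 1/(4 + 9)) + 39 = -56*(-2 + 1/13) + 39 = -56*(-25/13) + 39 = 1400/13 + 39 = 1907/13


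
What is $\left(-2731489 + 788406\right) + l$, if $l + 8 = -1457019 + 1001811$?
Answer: $-2398299$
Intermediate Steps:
$l = -455216$ ($l = -8 + \left(-1457019 + 1001811\right) = -8 - 455208 = -455216$)
$\left(-2731489 + 788406\right) + l = \left(-2731489 + 788406\right) - 455216 = -1943083 - 455216 = -2398299$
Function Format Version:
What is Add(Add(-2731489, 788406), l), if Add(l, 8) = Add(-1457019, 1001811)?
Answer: -2398299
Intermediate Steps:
l = -455216 (l = Add(-8, Add(-1457019, 1001811)) = Add(-8, -455208) = -455216)
Add(Add(-2731489, 788406), l) = Add(Add(-2731489, 788406), -455216) = Add(-1943083, -455216) = -2398299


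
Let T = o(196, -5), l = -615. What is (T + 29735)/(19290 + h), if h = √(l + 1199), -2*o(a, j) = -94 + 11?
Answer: 574388685/372103516 - 59553*√146/372103516 ≈ 1.5417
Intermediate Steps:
o(a, j) = 83/2 (o(a, j) = -(-94 + 11)/2 = -½*(-83) = 83/2)
T = 83/2 ≈ 41.500
h = 2*√146 (h = √(-615 + 1199) = √584 = 2*√146 ≈ 24.166)
(T + 29735)/(19290 + h) = (83/2 + 29735)/(19290 + 2*√146) = 59553/(2*(19290 + 2*√146))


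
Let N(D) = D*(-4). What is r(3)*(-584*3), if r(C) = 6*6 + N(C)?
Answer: -42048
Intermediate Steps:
N(D) = -4*D
r(C) = 36 - 4*C (r(C) = 6*6 - 4*C = 36 - 4*C)
r(3)*(-584*3) = (36 - 4*3)*(-584*3) = (36 - 12)*(-1*1752) = 24*(-1752) = -42048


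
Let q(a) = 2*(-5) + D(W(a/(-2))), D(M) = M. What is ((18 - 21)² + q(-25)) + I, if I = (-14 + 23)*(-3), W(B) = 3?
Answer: -25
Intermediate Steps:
q(a) = -7 (q(a) = 2*(-5) + 3 = -10 + 3 = -7)
I = -27 (I = 9*(-3) = -27)
((18 - 21)² + q(-25)) + I = ((18 - 21)² - 7) - 27 = ((-3)² - 7) - 27 = (9 - 7) - 27 = 2 - 27 = -25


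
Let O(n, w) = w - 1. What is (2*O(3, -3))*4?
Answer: -32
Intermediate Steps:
O(n, w) = -1 + w
(2*O(3, -3))*4 = (2*(-1 - 3))*4 = (2*(-4))*4 = -8*4 = -32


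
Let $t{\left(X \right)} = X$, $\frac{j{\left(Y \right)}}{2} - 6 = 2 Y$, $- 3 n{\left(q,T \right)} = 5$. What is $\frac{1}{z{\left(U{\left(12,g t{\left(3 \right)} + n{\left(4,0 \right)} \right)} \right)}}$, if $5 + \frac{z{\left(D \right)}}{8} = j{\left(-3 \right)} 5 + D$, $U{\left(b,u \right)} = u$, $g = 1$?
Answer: $- \frac{3}{88} \approx -0.034091$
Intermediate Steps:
$n{\left(q,T \right)} = - \frac{5}{3}$ ($n{\left(q,T \right)} = \left(- \frac{1}{3}\right) 5 = - \frac{5}{3}$)
$j{\left(Y \right)} = 12 + 4 Y$ ($j{\left(Y \right)} = 12 + 2 \cdot 2 Y = 12 + 4 Y$)
$z{\left(D \right)} = -40 + 8 D$ ($z{\left(D \right)} = -40 + 8 \left(\left(12 + 4 \left(-3\right)\right) 5 + D\right) = -40 + 8 \left(\left(12 - 12\right) 5 + D\right) = -40 + 8 \left(0 \cdot 5 + D\right) = -40 + 8 \left(0 + D\right) = -40 + 8 D$)
$\frac{1}{z{\left(U{\left(12,g t{\left(3 \right)} + n{\left(4,0 \right)} \right)} \right)}} = \frac{1}{-40 + 8 \left(1 \cdot 3 - \frac{5}{3}\right)} = \frac{1}{-40 + 8 \left(3 - \frac{5}{3}\right)} = \frac{1}{-40 + 8 \cdot \frac{4}{3}} = \frac{1}{-40 + \frac{32}{3}} = \frac{1}{- \frac{88}{3}} = - \frac{3}{88}$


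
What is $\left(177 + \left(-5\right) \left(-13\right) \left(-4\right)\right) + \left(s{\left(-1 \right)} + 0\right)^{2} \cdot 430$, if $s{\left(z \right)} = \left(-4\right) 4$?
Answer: $109997$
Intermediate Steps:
$s{\left(z \right)} = -16$
$\left(177 + \left(-5\right) \left(-13\right) \left(-4\right)\right) + \left(s{\left(-1 \right)} + 0\right)^{2} \cdot 430 = \left(177 + \left(-5\right) \left(-13\right) \left(-4\right)\right) + \left(-16 + 0\right)^{2} \cdot 430 = \left(177 + 65 \left(-4\right)\right) + \left(-16\right)^{2} \cdot 430 = \left(177 - 260\right) + 256 \cdot 430 = -83 + 110080 = 109997$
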